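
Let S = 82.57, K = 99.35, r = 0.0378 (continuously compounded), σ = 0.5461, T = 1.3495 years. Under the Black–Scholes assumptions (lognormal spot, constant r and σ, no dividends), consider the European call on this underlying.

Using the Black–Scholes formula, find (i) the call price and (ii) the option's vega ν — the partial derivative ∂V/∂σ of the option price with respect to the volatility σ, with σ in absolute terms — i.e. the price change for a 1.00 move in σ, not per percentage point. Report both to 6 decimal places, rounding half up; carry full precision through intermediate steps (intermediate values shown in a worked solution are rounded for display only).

σ√T = 0.5461·√1.3495 = 0.634393
d₁ = (ln(S/K) + (r+σ²/2)T) / (σ√T) = (ln(82.57/99.35) + (0.0378+0.5461²/2)·1.3495) / 0.634393 = (-0.185003 + 0.252239) / 0.634393 = 0.105985
d₂ = d₁ − σ√T = 0.105985 − 0.634393 = -0.528409
e^{−rT} = e^{−0.0378·1.3495} = 0.950268
N(d₁) = 0.542203,  N(d₂) = 0.298608
Call price V = S·N(d₁) − K·e^{−rT}·N(d₂) = 44.769683 − 28.191312 = 16.578370
φ(d₁) = (1/√(2π))·e^{−d₁²/2} = 0.396708
ν = S·φ(d₁)·√T = 38.052188

price = 16.578370
ν = 38.052188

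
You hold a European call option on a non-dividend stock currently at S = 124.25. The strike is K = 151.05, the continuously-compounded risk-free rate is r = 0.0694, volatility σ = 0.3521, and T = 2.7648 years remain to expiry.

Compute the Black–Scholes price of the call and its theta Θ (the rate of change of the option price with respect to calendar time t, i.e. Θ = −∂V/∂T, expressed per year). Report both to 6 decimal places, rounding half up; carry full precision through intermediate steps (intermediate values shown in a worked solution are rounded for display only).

price = 28.447060
Θ = -8.347343

σ√T = 0.3521·√2.7648 = 0.585461
d₁ = (ln(S/K) + (r+σ²/2)T) / (σ√T) = (ln(124.25/151.05) + (0.0694+0.3521²/2)·2.7648) / 0.585461 = (-0.195315 + 0.363259) / 0.585461 = 0.286858
d₂ = d₁ − σ√T = 0.286858 − 0.585461 = -0.298603
e^{−rT} = e^{−0.0694·2.7648} = 0.825408
N(d₁) = 0.612889,  N(d₂) = 0.382622
Call price V = S·N(d₁) − K·e^{−rT}·N(d₂) = 76.151514 − 47.704454 = 28.447060
φ(d₁) = (1/√(2π))·e^{−d₁²/2} = 0.382861
Θ = −S·φ(d₁)·σ/(2√T) − r·K·e^{−rT}·N(d₂) = −5.036654 − 3.310689 = -8.347343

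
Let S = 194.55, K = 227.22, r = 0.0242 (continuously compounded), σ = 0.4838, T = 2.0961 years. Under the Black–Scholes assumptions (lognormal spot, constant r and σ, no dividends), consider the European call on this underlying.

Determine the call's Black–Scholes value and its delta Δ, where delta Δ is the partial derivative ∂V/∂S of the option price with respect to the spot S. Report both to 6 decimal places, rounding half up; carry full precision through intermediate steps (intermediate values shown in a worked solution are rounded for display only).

price = 46.090149
Δ = 0.579660

σ√T = 0.4838·√2.0961 = 0.700441
d₁ = (ln(S/K) + (r+σ²/2)T) / (σ√T) = (ln(194.55/227.22) + (0.0242+0.4838²/2)·2.0961) / 0.700441 = (-0.155230 + 0.296035) / 0.700441 = 0.201024
d₂ = d₁ − σ√T = 0.201024 − 0.700441 = -0.499418
e^{−rT} = e^{−0.0242·2.0961} = 0.950539
N(d₁) = 0.579660,  N(d₂) = 0.308742
Call price V = S·N(d₁) − K·e^{−rT}·N(d₂) = 112.772839 − 66.682690 = 46.090149
Δ = N(d₁) = 0.579660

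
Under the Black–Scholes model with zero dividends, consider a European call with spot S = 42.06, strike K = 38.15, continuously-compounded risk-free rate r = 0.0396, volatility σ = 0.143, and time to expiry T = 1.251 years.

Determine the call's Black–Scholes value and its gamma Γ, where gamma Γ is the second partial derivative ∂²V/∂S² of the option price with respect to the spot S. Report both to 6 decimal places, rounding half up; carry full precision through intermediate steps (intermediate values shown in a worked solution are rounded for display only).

price = 6.357977
Γ = 0.035978

σ√T = 0.143·√1.251 = 0.159943
d₁ = (ln(S/K) + (r+σ²/2)T) / (σ√T) = (ln(42.06/38.15) + (0.0396+0.143²/2)·1.251) / 0.159943 = (0.097571 + 0.062330) / 0.159943 = 0.999744
d₂ = d₁ − σ√T = 0.999744 − 0.159943 = 0.839801
e^{−rT} = e^{−0.0396·1.251} = 0.951667
N(d₁) = 0.841283,  N(d₂) = 0.799490
Call price V = S·N(d₁) − K·e^{−rT}·N(d₂) = 35.384355 − 29.026378 = 6.357977
φ(d₁) = (1/√(2π))·e^{−d₁²/2} = 0.242033
Γ = φ(d₁) / (S·σ·√T) = 0.035978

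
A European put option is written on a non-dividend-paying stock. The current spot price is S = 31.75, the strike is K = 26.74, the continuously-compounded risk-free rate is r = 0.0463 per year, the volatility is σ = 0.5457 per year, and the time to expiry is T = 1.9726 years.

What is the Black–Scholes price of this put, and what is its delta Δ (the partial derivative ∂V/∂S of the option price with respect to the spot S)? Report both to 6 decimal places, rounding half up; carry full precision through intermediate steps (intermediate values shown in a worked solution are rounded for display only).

σ√T = 0.5457·√1.9726 = 0.766432
d₁ = (ln(S/K) + (r+σ²/2)T) / (σ√T) = (ln(31.75/26.74) + (0.0463+0.5457²/2)·1.9726) / 0.766432 = (0.171732 + 0.385040) / 0.766432 = 0.726447
d₂ = d₁ − σ√T = 0.726447 − 0.766432 = -0.039984
e^{−rT} = e^{−0.0463·1.9726} = 0.912715
N(−d₁) = 0.233782,  N(−d₂) = 0.515947
Put price V = K·e^{−rT}·N(−d₂) − S·N(−d₁) = 12.592209 − 7.422587 = 5.169622
Δ = −N(−d₁) = -0.233782

price = 5.169622
Δ = -0.233782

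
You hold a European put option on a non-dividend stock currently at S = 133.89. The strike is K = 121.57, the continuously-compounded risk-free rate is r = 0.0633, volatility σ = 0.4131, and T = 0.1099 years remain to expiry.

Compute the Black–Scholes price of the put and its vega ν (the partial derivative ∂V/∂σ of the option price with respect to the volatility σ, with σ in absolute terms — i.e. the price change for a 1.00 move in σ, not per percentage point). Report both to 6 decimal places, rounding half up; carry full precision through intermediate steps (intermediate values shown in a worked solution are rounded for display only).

σ√T = 0.4131·√0.1099 = 0.136947
d₁ = (ln(S/K) + (r+σ²/2)T) / (σ√T) = (ln(133.89/121.57) + (0.0633+0.4131²/2)·0.1099) / 0.136947 = (0.096528 + 0.016334) / 0.136947 = 0.824128
d₂ = d₁ − σ√T = 0.824128 − 0.136947 = 0.687181
e^{−rT} = e^{−0.0633·0.1099} = 0.993067
N(−d₁) = 0.204933,  N(−d₂) = 0.245984
Put price V = K·e^{−rT}·N(−d₂) − S·N(−d₁) = 29.697004 − 27.438518 = 2.258487
φ(d₁) = (1/√(2π))·e^{−d₁²/2} = 0.284071
ν = S·φ(d₁)·√T = 12.608787

price = 2.258487
ν = 12.608787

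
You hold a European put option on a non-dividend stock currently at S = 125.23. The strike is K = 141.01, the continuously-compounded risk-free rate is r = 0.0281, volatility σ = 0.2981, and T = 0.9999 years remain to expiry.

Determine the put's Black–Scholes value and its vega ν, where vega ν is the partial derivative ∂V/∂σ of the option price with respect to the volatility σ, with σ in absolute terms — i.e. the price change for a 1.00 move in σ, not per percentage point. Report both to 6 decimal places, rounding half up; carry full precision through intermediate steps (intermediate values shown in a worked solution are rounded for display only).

σ√T = 0.2981·√0.9999 = 0.298085
d₁ = (ln(S/K) + (r+σ²/2)T) / (σ√T) = (ln(125.23/141.01) + (0.0281+0.2981²/2)·0.9999) / 0.298085 = (-0.118679 + 0.072525) / 0.298085 = -0.154836
d₂ = d₁ − σ√T = -0.154836 − 0.298085 = -0.452921
e^{−rT} = e^{−0.0281·0.9999} = 0.972294
N(−d₁) = 0.561525,  N(−d₂) = 0.674697
Put price V = K·e^{−rT}·N(−d₂) − S·N(−d₁) = 92.503104 − 70.319722 = 22.183382
φ(d₁) = (1/√(2π))·e^{−d₁²/2} = 0.394189
ν = S·φ(d₁)·√T = 49.361781

price = 22.183382
ν = 49.361781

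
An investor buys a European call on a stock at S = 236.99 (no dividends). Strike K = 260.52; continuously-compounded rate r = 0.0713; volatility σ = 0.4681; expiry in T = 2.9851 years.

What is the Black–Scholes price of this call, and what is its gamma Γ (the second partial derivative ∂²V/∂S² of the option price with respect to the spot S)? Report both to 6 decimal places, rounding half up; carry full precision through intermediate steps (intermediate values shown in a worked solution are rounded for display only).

σ√T = 0.4681·√2.9851 = 0.808757
d₁ = (ln(S/K) + (r+σ²/2)T) / (σ√T) = (ln(236.99/260.52) + (0.0713+0.4681²/2)·2.9851) / 0.808757 = (-0.094662 + 0.539882) / 0.808757 = 0.550499
d₂ = d₁ − σ√T = 0.550499 − 0.808757 = -0.258258
e^{−rT} = e^{−0.0713·2.9851} = 0.808287
N(d₁) = 0.709011,  N(d₂) = 0.398104
Call price V = S·N(d₁) − K·e^{−rT}·N(d₂) = 168.028614 − 83.830732 = 84.197882
φ(d₁) = (1/√(2π))·e^{−d₁²/2} = 0.342850
Γ = φ(d₁) / (S·σ·√T) = 0.001789

price = 84.197882
Γ = 0.001789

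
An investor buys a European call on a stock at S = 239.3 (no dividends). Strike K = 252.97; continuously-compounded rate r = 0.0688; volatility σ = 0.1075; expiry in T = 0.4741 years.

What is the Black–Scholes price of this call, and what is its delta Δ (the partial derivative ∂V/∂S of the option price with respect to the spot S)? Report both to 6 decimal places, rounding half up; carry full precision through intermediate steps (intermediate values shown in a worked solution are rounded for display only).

price = 4.711018
Δ = 0.392488

σ√T = 0.1075·√0.4741 = 0.074019
d₁ = (ln(S/K) + (r+σ²/2)T) / (σ√T) = (ln(239.3/252.97) + (0.0688+0.1075²/2)·0.4741) / 0.074019 = (-0.055553 + 0.035357) / 0.074019 = -0.272841
d₂ = d₁ − σ√T = -0.272841 − 0.074019 = -0.346860
e^{−rT} = e^{−0.0688·0.4741} = 0.967908
N(d₁) = 0.392488,  N(d₂) = 0.364348
Call price V = S·N(d₁) − K·e^{−rT}·N(d₂) = 93.922321 − 89.211304 = 4.711018
Δ = N(d₁) = 0.392488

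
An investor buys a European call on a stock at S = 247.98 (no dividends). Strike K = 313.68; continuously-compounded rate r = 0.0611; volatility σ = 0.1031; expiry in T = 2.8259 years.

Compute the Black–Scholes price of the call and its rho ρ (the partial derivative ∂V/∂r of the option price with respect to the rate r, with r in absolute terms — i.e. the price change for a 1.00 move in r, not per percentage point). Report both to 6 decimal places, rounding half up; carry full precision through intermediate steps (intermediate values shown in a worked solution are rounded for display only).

σ√T = 0.1031·√2.8259 = 0.173315
d₁ = (ln(S/K) + (r+σ²/2)T) / (σ√T) = (ln(247.98/313.68) + (0.0611+0.1031²/2)·2.8259) / 0.173315 = (-0.235025 + 0.187682) / 0.173315 = -0.273165
d₂ = d₁ − σ√T = -0.273165 − 0.173315 = -0.446480
e^{−rT} = e^{−0.0611·2.8259} = 0.841422
N(d₁) = 0.392363,  N(d₂) = 0.327625
Call price V = S·N(d₁) − K·e^{−rT}·N(d₂) = 97.298240 − 86.472451 = 10.825789
ρ = K·T·e^{−rT}·N(d₂) = 244.362500

price = 10.825789
ρ = 244.362500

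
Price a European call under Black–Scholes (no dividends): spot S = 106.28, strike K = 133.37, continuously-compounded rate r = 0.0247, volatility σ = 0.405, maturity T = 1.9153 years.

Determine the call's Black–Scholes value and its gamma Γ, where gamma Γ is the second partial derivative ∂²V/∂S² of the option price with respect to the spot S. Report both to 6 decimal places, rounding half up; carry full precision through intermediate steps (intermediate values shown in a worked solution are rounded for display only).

σ√T = 0.405·√1.9153 = 0.560497
d₁ = (ln(S/K) + (r+σ²/2)T) / (σ√T) = (ln(106.28/133.37) + (0.0247+0.405²/2)·1.9153) / 0.560497 = (-0.227050 + 0.204386) / 0.560497 = -0.040435
d₂ = d₁ − σ√T = -0.040435 − 0.560497 = -0.600932
e^{−rT} = e^{−0.0247·1.9153} = 0.953794
N(d₁) = 0.483873,  N(d₂) = 0.273943
Call price V = S·N(d₁) − K·e^{−rT}·N(d₂) = 51.426044 − 34.847545 = 16.578499
φ(d₁) = (1/√(2π))·e^{−d₁²/2} = 0.398616
Γ = φ(d₁) / (S·σ·√T) = 0.006692

price = 16.578499
Γ = 0.006692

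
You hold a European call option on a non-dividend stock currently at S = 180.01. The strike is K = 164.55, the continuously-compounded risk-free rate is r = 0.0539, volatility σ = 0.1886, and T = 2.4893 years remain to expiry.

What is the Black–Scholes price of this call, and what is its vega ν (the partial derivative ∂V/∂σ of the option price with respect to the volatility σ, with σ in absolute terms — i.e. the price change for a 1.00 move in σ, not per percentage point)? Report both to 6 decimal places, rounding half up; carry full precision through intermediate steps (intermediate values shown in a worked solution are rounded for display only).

σ√T = 0.1886·√2.4893 = 0.297564
d₁ = (ln(S/K) + (r+σ²/2)T) / (σ√T) = (ln(180.01/164.55) + (0.0539+0.1886²/2)·2.4893) / 0.297564 = (0.089798 + 0.178445) / 0.297564 = 0.901465
d₂ = d₁ − σ√T = 0.901465 − 0.297564 = 0.603901
e^{−rT} = e^{−0.0539·2.4893} = 0.874439
N(d₁) = 0.816329,  N(d₂) = 0.727045
Call price V = S·N(d₁) − K·e^{−rT}·N(d₂) = 146.947440 − 104.613697 = 42.333743
φ(d₁) = (1/√(2π))·e^{−d₁²/2} = 0.265734
ν = S·φ(d₁)·√T = 75.471528

price = 42.333743
ν = 75.471528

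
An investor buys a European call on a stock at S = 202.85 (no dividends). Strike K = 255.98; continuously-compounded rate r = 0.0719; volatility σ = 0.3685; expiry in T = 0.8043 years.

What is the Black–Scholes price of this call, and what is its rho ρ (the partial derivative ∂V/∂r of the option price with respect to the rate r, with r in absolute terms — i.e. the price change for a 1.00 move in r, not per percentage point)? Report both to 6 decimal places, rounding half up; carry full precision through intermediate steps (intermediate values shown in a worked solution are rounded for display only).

price = 13.731108
ρ = 47.371536

σ√T = 0.3685·√0.8043 = 0.330481
d₁ = (ln(S/K) + (r+σ²/2)T) / (σ√T) = (ln(202.85/255.98) + (0.0719+0.3685²/2)·0.8043) / 0.330481 = (-0.232633 + 0.112438) / 0.330481 = -0.363696
d₂ = d₁ − σ√T = -0.363696 − 0.330481 = -0.694177
e^{−rT} = e^{−0.0719·0.8043} = 0.943811
N(d₁) = 0.358043,  N(d₂) = 0.243786
Call price V = S·N(d₁) − K·e^{−rT}·N(d₂) = 72.628952 − 58.897845 = 13.731108
ρ = K·T·e^{−rT}·N(d₂) = 47.371536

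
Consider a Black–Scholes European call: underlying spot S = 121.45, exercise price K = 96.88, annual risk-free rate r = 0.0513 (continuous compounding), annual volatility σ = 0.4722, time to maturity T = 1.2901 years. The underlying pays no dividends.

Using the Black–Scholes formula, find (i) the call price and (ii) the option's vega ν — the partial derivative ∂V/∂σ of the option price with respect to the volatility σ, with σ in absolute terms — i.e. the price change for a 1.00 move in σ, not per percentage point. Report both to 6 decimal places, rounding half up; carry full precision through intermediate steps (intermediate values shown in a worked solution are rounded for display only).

price = 40.955330
ν = 39.545103

σ√T = 0.4722·√1.2901 = 0.536337
d₁ = (ln(S/K) + (r+σ²/2)T) / (σ√T) = (ln(121.45/96.88) + (0.0513+0.4722²/2)·1.2901) / 0.536337 = (0.226030 + 0.210011) / 0.536337 = 0.812997
d₂ = d₁ − σ√T = 0.812997 − 0.536337 = 0.276660
e^{−rT} = e^{−0.0513·1.2901} = 0.935960
N(d₁) = 0.791890,  N(d₂) = 0.608979
Call price V = S·N(d₁) − K·e^{−rT}·N(d₂) = 96.175056 − 55.219726 = 40.955330
φ(d₁) = (1/√(2π))·e^{−d₁²/2} = 0.286671
ν = S·φ(d₁)·√T = 39.545103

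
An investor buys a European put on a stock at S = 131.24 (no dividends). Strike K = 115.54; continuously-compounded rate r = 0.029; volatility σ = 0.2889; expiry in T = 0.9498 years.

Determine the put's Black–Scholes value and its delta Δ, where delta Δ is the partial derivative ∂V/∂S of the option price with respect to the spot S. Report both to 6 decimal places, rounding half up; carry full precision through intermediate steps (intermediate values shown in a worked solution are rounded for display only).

σ√T = 0.2889·√0.9498 = 0.281555
d₁ = (ln(S/K) + (r+σ²/2)T) / (σ√T) = (ln(131.24/115.54) + (0.029+0.2889²/2)·0.9498) / 0.281555 = (0.127411 + 0.067181) / 0.281555 = 0.691132
d₂ = d₁ − σ√T = 0.691132 − 0.281555 = 0.409577
e^{−rT} = e^{−0.029·0.9498} = 0.972832
N(−d₁) = 0.244741,  N(−d₂) = 0.341058
Put price V = K·e^{−rT}·N(−d₂) − S·N(−d₁) = 38.335283 − 32.119854 = 6.215429
Δ = −N(−d₁) = -0.244741

price = 6.215429
Δ = -0.244741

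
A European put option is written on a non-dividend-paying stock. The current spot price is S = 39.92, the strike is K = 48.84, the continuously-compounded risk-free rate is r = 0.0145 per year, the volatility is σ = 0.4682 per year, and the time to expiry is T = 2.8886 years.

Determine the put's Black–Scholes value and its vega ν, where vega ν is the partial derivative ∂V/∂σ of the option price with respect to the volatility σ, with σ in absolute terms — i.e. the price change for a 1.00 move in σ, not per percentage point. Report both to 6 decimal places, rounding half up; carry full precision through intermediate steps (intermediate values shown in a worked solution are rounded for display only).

σ√T = 0.4682·√2.8886 = 0.795747
d₁ = (ln(S/K) + (r+σ²/2)T) / (σ√T) = (ln(39.92/48.84) + (0.0145+0.4682²/2)·2.8886) / 0.795747 = (-0.201672 + 0.358491) / 0.795747 = 0.197072
d₂ = d₁ − σ√T = 0.197072 − 0.795747 = -0.598675
e^{−rT} = e^{−0.0145·2.8886} = 0.958980
N(−d₁) = 0.421886,  N(−d₂) = 0.725305
Put price V = K·e^{−rT}·N(−d₂) − S·N(−d₁) = 33.970836 − 16.841677 = 17.129159
φ(d₁) = (1/√(2π))·e^{−d₁²/2} = 0.391270
ν = S·φ(d₁)·√T = 26.546722

price = 17.129159
ν = 26.546722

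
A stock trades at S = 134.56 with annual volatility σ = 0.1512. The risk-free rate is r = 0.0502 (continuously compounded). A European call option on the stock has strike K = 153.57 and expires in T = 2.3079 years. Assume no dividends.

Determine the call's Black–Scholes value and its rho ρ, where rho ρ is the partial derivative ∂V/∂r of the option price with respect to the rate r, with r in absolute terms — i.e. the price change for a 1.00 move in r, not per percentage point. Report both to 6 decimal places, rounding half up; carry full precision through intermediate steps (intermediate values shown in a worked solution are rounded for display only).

price = 11.330733
ρ = 134.566428

σ√T = 0.1512·√2.3079 = 0.229700
d₁ = (ln(S/K) + (r+σ²/2)T) / (σ√T) = (ln(134.56/153.57) + (0.0502+0.1512²/2)·2.3079) / 0.229700 = (-0.132146 + 0.142238) / 0.229700 = 0.043932
d₂ = d₁ − σ√T = 0.043932 − 0.229700 = -0.185767
e^{−rT} = e^{−0.0502·2.3079} = 0.890603
N(d₁) = 0.517521,  N(d₂) = 0.426314
Call price V = S·N(d₁) − K·e^{−rT}·N(d₂) = 69.637604 − 58.306871 = 11.330733
ρ = K·T·e^{−rT}·N(d₂) = 134.566428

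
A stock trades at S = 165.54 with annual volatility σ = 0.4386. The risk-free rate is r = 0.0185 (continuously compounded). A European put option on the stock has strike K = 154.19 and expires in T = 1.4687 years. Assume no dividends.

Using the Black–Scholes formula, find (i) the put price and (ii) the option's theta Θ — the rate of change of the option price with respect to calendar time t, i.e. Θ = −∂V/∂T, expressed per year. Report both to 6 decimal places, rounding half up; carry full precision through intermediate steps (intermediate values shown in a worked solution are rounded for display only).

σ√T = 0.4386·√1.4687 = 0.531539
d₁ = (ln(S/K) + (r+σ²/2)T) / (σ√T) = (ln(165.54/154.19) + (0.0185+0.4386²/2)·1.4687) / 0.531539 = (0.071027 + 0.168438) / 0.531539 = 0.450513
d₂ = d₁ − σ√T = 0.450513 − 0.531539 = -0.081026
e^{−rT} = e^{−0.0185·1.4687} = 0.973195
N(−d₁) = 0.326170,  N(−d₂) = 0.532290
Put price V = K·e^{−rT}·N(−d₂) − S·N(−d₁) = 79.873722 − 53.994249 = 25.879473
φ(d₁) = (1/√(2π))·e^{−d₁²/2} = 0.360444
Θ = −S·φ(d₁)·σ/(2√T) + r·K·e^{−rT}·N(−d₂) = −10.797235 + 1.477664 = -9.319571

price = 25.879473
Θ = -9.319571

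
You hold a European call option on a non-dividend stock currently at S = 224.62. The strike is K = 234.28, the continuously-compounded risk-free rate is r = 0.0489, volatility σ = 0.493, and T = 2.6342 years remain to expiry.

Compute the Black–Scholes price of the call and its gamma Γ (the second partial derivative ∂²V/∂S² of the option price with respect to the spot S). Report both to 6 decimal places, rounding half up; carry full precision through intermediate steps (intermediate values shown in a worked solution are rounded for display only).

price = 76.633563
Γ = 0.001951

σ√T = 0.493·√2.6342 = 0.800150
d₁ = (ln(S/K) + (r+σ²/2)T) / (σ√T) = (ln(224.62/234.28) + (0.0489+0.493²/2)·2.6342) / 0.800150 = (-0.042107 + 0.448932) / 0.800150 = 0.508436
d₂ = d₁ − σ√T = 0.508436 − 0.800150 = -0.291713
e^{−rT} = e^{−0.0489·2.6342} = 0.879139
N(d₁) = 0.694426,  N(d₂) = 0.385253
Call price V = S·N(d₁) − K·e^{−rT}·N(d₂) = 155.982048 − 79.348485 = 76.633563
φ(d₁) = (1/√(2π))·e^{−d₁²/2} = 0.350571
Γ = φ(d₁) / (S·σ·√T) = 0.001951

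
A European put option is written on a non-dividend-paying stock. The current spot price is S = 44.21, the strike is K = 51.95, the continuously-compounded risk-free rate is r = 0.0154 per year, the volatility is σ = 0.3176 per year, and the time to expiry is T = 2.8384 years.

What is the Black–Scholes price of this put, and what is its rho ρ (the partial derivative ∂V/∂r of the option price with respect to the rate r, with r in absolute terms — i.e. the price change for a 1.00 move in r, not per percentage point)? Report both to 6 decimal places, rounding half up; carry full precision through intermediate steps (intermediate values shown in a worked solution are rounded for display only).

σ√T = 0.3176·√2.8384 = 0.535078
d₁ = (ln(S/K) + (r+σ²/2)T) / (σ√T) = (ln(44.21/51.95) + (0.0154+0.3176²/2)·2.8384) / 0.535078 = (-0.161331 + 0.186866) / 0.535078 = 0.047722
d₂ = d₁ − σ√T = 0.047722 − 0.535078 = -0.487356
e^{−rT} = e^{−0.0154·2.8384} = 0.957230
N(−d₁) = 0.480969,  N(−d₂) = 0.686997
Put price V = K·e^{−rT}·N(−d₂) − S·N(−d₁) = 34.163064 − 21.263635 = 12.899430
ρ = −K·T·e^{−rT}·N(−d₂) = -96.968442

price = 12.899430
ρ = -96.968442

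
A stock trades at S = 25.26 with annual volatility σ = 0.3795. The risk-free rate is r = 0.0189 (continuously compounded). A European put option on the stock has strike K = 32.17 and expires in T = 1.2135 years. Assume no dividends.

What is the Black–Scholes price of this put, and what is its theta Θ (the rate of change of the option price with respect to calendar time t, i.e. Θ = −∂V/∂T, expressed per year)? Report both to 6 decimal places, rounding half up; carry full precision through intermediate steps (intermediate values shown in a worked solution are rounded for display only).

price = 8.401193
Θ = -1.195624

σ√T = 0.3795·√1.2135 = 0.418053
d₁ = (ln(S/K) + (r+σ²/2)T) / (σ√T) = (ln(25.26/32.17) + (0.0189+0.3795²/2)·1.2135) / 0.418053 = (-0.241812 + 0.110319) / 0.418053 = -0.314536
d₂ = d₁ − σ√T = -0.314536 − 0.418053 = -0.732589
e^{−rT} = e^{−0.0189·1.2135} = 0.977326
N(−d₁) = 0.623443,  N(−d₂) = 0.768096
Put price V = K·e^{−rT}·N(−d₂) − S·N(−d₁) = 24.149363 − 15.748170 = 8.401193
φ(d₁) = (1/√(2π))·e^{−d₁²/2} = 0.379688
Θ = −S·φ(d₁)·σ/(2√T) + r·K·e^{−rT}·N(−d₂) = −1.652047 + 0.456423 = -1.195624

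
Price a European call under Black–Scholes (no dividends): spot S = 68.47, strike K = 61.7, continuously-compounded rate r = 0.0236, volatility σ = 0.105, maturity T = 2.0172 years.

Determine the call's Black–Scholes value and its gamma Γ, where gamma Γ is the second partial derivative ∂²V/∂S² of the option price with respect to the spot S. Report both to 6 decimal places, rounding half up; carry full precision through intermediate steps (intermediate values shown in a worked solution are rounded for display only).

price = 10.399973
Γ = 0.021525

σ√T = 0.105·√2.0172 = 0.149130
d₁ = (ln(S/K) + (r+σ²/2)T) / (σ√T) = (ln(68.47/61.7) + (0.0236+0.105²/2)·2.0172) / 0.149130 = (0.104112 + 0.058726) / 0.149130 = 1.091920
d₂ = d₁ − σ√T = 1.091920 − 0.149130 = 0.942790
e^{−rT} = e^{−0.0236·2.0172} = 0.953509
N(d₁) = 0.862566,  N(d₂) = 0.827106
Call price V = S·N(d₁) − K·e^{−rT}·N(d₂) = 59.059878 − 48.659905 = 10.399973
φ(d₁) = (1/√(2π))·e^{−d₁²/2} = 0.219790
Γ = φ(d₁) / (S·σ·√T) = 0.021525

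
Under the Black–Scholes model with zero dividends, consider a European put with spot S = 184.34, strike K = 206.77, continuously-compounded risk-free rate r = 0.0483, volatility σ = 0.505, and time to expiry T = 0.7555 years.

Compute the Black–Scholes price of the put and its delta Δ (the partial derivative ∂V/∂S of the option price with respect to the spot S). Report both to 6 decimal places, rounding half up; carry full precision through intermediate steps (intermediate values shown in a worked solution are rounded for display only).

σ√T = 0.505·√0.7555 = 0.438943
d₁ = (ln(S/K) + (r+σ²/2)T) / (σ√T) = (ln(184.34/206.77) + (0.0483+0.505²/2)·0.7555) / 0.438943 = (-0.114825 + 0.132826) / 0.438943 = 0.041010
d₂ = d₁ − σ√T = 0.041010 − 0.438943 = -0.397933
e^{−rT} = e^{−0.0483·0.7555} = 0.964167
N(−d₁) = 0.483644,  N(−d₂) = 0.654660
Put price V = K·e^{−rT}·N(−d₂) − S·N(−d₁) = 130.513627 − 89.154914 = 41.358714
Δ = −N(−d₁) = -0.483644

price = 41.358714
Δ = -0.483644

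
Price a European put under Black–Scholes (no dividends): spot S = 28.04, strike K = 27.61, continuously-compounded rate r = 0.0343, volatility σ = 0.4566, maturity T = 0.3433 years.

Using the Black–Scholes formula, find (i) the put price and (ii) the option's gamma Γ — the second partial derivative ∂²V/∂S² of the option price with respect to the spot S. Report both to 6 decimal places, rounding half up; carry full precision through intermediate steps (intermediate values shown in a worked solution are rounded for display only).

σ√T = 0.4566·√0.3433 = 0.267530
d₁ = (ln(S/K) + (r+σ²/2)T) / (σ√T) = (ln(28.04/27.61) + (0.0343+0.4566²/2)·0.3433) / 0.267530 = (0.015454 + 0.047561) / 0.267530 = 0.235545
d₂ = d₁ − σ√T = 0.235545 − 0.267530 = -0.031985
e^{−rT} = e^{−0.0343·0.3433} = 0.988294
N(−d₁) = 0.406893,  N(−d₂) = 0.512758
Put price V = K·e^{−rT}·N(−d₂) − S·N(−d₁) = 13.991523 − 11.409275 = 2.582247
φ(d₁) = (1/√(2π))·e^{−d₁²/2} = 0.388027
Γ = φ(d₁) / (S·σ·√T) = 0.051726

price = 2.582247
Γ = 0.051726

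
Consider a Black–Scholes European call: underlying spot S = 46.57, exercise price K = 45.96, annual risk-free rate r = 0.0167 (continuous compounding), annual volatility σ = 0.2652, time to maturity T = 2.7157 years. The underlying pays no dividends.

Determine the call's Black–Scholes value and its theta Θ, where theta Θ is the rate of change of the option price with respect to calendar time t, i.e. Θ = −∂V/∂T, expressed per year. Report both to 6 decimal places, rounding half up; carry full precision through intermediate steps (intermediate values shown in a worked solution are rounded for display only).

σ√T = 0.2652·√2.7157 = 0.437033
d₁ = (ln(S/K) + (r+σ²/2)T) / (σ√T) = (ln(46.57/45.96) + (0.0167+0.2652²/2)·2.7157) / 0.437033 = (0.013185 + 0.140851) / 0.437033 = 0.352459
d₂ = d₁ − σ√T = 0.352459 − 0.437033 = -0.084574
e^{−rT} = e^{−0.0167·2.7157} = 0.955661
N(d₁) = 0.637753,  N(d₂) = 0.466300
Call price V = S·N(d₁) − K·e^{−rT}·N(d₂) = 29.700156 − 20.480908 = 9.219248
φ(d₁) = (1/√(2π))·e^{−d₁²/2} = 0.374916
Θ = −S·φ(d₁)·σ/(2√T) − r·K·e^{−rT}·N(d₂) = −1.404893 − 0.342031 = -1.746924

price = 9.219248
Θ = -1.746924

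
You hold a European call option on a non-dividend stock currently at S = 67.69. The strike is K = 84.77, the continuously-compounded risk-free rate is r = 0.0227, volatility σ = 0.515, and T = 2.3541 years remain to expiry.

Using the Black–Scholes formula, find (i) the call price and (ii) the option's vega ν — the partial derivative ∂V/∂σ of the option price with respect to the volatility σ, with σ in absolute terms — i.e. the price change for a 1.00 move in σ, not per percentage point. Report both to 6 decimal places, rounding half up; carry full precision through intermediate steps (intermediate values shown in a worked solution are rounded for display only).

price = 16.912472
ν = 40.782146

σ√T = 0.515·√2.3541 = 0.790168
d₁ = (ln(S/K) + (r+σ²/2)T) / (σ√T) = (ln(67.69/84.77) + (0.0227+0.515²/2)·2.3541) / 0.790168 = (-0.225003 + 0.365621) / 0.790168 = 0.177959
d₂ = d₁ − σ√T = 0.177959 − 0.790168 = -0.612209
e^{−rT} = e^{−0.0227·2.3541} = 0.947965
N(d₁) = 0.570623,  N(d₂) = 0.270200
Call price V = S·N(d₁) − K·e^{−rT}·N(d₂) = 38.625442 − 21.712970 = 16.912472
φ(d₁) = (1/√(2π))·e^{−d₁²/2} = 0.392675
ν = S·φ(d₁)·√T = 40.782146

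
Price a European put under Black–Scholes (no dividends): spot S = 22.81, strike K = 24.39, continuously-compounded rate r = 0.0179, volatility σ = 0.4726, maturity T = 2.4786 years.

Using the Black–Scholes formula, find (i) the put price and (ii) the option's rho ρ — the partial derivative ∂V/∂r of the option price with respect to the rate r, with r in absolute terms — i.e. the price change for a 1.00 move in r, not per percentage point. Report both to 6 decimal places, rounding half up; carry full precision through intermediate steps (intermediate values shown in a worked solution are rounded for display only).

σ√T = 0.4726·√2.4786 = 0.744041
d₁ = (ln(S/K) + (r+σ²/2)T) / (σ√T) = (ln(22.81/24.39) + (0.0179+0.4726²/2)·2.4786) / 0.744041 = (-0.066974 + 0.321166) / 0.744041 = 0.341636
d₂ = d₁ − σ√T = 0.341636 − 0.744041 = -0.402405
e^{−rT} = e^{−0.0179·2.4786} = 0.956603
N(−d₁) = 0.366312,  N(−d₂) = 0.656307
Put price V = K·e^{−rT}·N(−d₂) − S·N(−d₁) = 15.312655 − 8.355585 = 6.957071
ρ = −K·T·e^{−rT}·N(−d₂) = -37.953948

price = 6.957071
ρ = -37.953948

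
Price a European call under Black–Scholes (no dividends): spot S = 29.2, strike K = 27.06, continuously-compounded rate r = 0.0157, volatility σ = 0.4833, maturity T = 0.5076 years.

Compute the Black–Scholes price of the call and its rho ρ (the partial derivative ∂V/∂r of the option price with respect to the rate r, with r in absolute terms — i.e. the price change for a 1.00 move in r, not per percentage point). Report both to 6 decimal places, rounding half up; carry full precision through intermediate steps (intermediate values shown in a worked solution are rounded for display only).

price = 5.120327
ρ = 7.204498

σ√T = 0.4833·√0.5076 = 0.344332
d₁ = (ln(S/K) + (r+σ²/2)T) / (σ√T) = (ln(29.2/27.06) + (0.0157+0.4833²/2)·0.5076) / 0.344332 = (0.076112 + 0.067252) / 0.344332 = 0.416353
d₂ = d₁ − σ√T = 0.416353 − 0.344332 = 0.072021
e^{−rT} = e^{−0.0157·0.5076} = 0.992062
N(d₁) = 0.661424,  N(d₂) = 0.528707
Call price V = S·N(d₁) − K·e^{−rT}·N(d₂) = 19.313585 − 14.193258 = 5.120327
ρ = K·T·e^{−rT}·N(d₂) = 7.204498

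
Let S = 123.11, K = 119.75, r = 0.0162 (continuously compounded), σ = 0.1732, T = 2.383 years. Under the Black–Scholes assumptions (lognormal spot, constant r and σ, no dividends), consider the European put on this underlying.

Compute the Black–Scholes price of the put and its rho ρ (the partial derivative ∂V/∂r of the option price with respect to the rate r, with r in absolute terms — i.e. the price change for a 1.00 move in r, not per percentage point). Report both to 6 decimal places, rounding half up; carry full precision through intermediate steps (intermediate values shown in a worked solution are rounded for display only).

price = 9.110150
ρ = -124.797295

σ√T = 0.1732·√2.383 = 0.267368
d₁ = (ln(S/K) + (r+σ²/2)T) / (σ√T) = (ln(123.11/119.75) + (0.0162+0.1732²/2)·2.383) / 0.267368 = (0.027672 + 0.074348) / 0.267368 = 0.381569
d₂ = d₁ − σ√T = 0.381569 − 0.267368 = 0.114201
e^{−rT} = e^{−0.0162·2.383} = 0.962131
N(−d₁) = 0.351390,  N(−d₂) = 0.454539
Put price V = K·e^{−rT}·N(−d₂) − S·N(−d₁) = 52.369826 − 43.259676 = 9.110150
ρ = −K·T·e^{−rT}·N(−d₂) = -124.797295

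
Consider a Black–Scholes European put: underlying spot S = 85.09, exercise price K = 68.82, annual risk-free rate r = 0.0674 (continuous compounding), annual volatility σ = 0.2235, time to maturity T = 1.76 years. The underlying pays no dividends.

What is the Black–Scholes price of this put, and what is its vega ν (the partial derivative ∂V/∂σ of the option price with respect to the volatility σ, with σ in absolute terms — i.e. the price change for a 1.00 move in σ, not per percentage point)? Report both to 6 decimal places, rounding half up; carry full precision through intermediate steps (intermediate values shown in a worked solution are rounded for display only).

σ√T = 0.2235·√1.76 = 0.296506
d₁ = (ln(S/K) + (r+σ²/2)T) / (σ√T) = (ln(85.09/68.82) + (0.0674+0.2235²/2)·1.76) / 0.296506 = (0.212215 + 0.162582) / 0.296506 = 1.264044
d₂ = d₁ − σ√T = 1.264044 − 0.296506 = 0.967538
e^{−rT} = e^{−0.0674·1.76} = 0.888142
N(−d₁) = 0.103107,  N(−d₂) = 0.166638
Put price V = K·e^{−rT}·N(−d₂) − S·N(−d₁) = 10.185203 − 8.773377 = 1.411826
φ(d₁) = (1/√(2π))·e^{−d₁²/2} = 0.179453
ν = S·φ(d₁)·√T = 20.257471

price = 1.411826
ν = 20.257471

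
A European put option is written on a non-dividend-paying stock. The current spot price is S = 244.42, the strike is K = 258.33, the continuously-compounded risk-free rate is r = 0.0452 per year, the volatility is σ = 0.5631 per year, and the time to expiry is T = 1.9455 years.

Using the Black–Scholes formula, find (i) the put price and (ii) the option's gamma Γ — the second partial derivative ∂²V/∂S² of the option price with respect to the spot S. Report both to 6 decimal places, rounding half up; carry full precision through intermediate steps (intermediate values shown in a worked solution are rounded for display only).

price = 69.606839
Γ = 0.001891

σ√T = 0.5631·√1.9455 = 0.785419
d₁ = (ln(S/K) + (r+σ²/2)T) / (σ√T) = (ln(244.42/258.33) + (0.0452+0.5631²/2)·1.9455) / 0.785419 = (-0.055350 + 0.396378) / 0.785419 = 0.434199
d₂ = d₁ − σ√T = 0.434199 − 0.785419 = -0.351220
e^{−rT} = e^{−0.0452·1.9455} = 0.915819
N(−d₁) = 0.332072,  N(−d₂) = 0.637288
Put price V = K·e^{−rT}·N(−d₂) − S·N(−d₁) = 150.771868 − 81.165029 = 69.606839
φ(d₁) = (1/√(2π))·e^{−d₁²/2} = 0.363054
Γ = φ(d₁) / (S·σ·√T) = 0.001891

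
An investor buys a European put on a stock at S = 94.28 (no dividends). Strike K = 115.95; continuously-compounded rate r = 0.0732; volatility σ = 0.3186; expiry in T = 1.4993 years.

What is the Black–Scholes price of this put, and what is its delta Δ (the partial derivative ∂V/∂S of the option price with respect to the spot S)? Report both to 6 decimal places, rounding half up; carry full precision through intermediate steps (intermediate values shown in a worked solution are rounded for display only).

price = 20.599495
Δ = -0.521513

σ√T = 0.3186·√1.4993 = 0.390113
d₁ = (ln(S/K) + (r+σ²/2)T) / (σ√T) = (ln(94.28/115.95) + (0.0732+0.3186²/2)·1.4993) / 0.390113 = (-0.206890 + 0.185843) / 0.390113 = -0.053952
d₂ = d₁ − σ√T = -0.053952 − 0.390113 = -0.444064
e^{−rT} = e^{−0.0732·1.4993} = 0.896059
N(−d₁) = 0.521513,  N(−d₂) = 0.671502
Put price V = K·e^{−rT}·N(−d₂) − S·N(−d₁) = 69.767762 − 49.168266 = 20.599495
Δ = −N(−d₁) = -0.521513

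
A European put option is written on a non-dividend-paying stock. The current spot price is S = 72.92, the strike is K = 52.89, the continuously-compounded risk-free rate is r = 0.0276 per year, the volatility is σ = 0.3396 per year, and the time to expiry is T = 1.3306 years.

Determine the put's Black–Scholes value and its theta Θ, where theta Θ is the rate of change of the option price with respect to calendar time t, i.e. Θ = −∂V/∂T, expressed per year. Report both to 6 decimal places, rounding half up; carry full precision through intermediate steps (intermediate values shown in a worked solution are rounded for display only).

σ√T = 0.3396·√1.3306 = 0.391734
d₁ = (ln(S/K) + (r+σ²/2)T) / (σ√T) = (ln(72.92/52.89) + (0.0276+0.3396²/2)·1.3306) / 0.391734 = (0.321149 + 0.113452) / 0.391734 = 1.109429
d₂ = d₁ − σ√T = 1.109429 − 0.391734 = 0.717694
e^{−rT} = e^{−0.0276·1.3306} = 0.963942
N(−d₁) = 0.133623,  N(−d₂) = 0.236473
Put price V = K·e^{−rT}·N(−d₂) − S·N(−d₁) = 12.056066 − 9.743766 = 2.312300
φ(d₁) = (1/√(2π))·e^{−d₁²/2} = 0.215595
Θ = −S·φ(d₁)·σ/(2√T) + r·K·e^{−rT}·N(−d₂) = −2.314190 + 0.332747 = -1.981442

price = 2.312300
Θ = -1.981442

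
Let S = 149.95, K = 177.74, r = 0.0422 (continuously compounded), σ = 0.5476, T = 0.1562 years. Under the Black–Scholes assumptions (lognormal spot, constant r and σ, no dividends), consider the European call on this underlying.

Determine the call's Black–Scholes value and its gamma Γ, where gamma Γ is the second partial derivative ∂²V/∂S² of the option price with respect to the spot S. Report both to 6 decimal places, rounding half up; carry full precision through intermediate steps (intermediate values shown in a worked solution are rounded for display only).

σ√T = 0.5476·√0.1562 = 0.216423
d₁ = (ln(S/K) + (r+σ²/2)T) / (σ√T) = (ln(149.95/177.74) + (0.0422+0.5476²/2)·0.1562) / 0.216423 = (-0.170020 + 0.030011) / 0.216423 = -0.646921
d₂ = d₁ − σ√T = -0.646921 − 0.216423 = -0.863344
e^{−rT} = e^{−0.0422·0.1562} = 0.993430
N(d₁) = 0.258842,  N(d₂) = 0.193974
Call price V = S·N(d₁) − K·e^{−rT}·N(d₂) = 38.813291 − 34.250448 = 4.562843
φ(d₁) = (1/√(2π))·e^{−d₁²/2} = 0.323618
Γ = φ(d₁) / (S·σ·√T) = 0.009972

price = 4.562843
Γ = 0.009972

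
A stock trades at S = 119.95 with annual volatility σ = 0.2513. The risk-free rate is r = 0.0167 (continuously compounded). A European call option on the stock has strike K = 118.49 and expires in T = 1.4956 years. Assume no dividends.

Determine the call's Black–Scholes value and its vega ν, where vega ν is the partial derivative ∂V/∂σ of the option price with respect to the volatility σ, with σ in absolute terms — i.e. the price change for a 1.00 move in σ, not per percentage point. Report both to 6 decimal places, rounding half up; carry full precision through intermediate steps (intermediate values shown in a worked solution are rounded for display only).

price = 16.677165
ν = 56.353687

σ√T = 0.2513·√1.4956 = 0.307327
d₁ = (ln(S/K) + (r+σ²/2)T) / (σ√T) = (ln(119.95/118.49) + (0.0167+0.2513²/2)·1.4956) / 0.307327 = (0.012246 + 0.072201) / 0.307327 = 0.274782
d₂ = d₁ − σ√T = 0.274782 − 0.307327 = -0.032545
e^{−rT} = e^{−0.0167·1.4956} = 0.975333
N(d₁) = 0.608258,  N(d₂) = 0.487019
Call price V = S·N(d₁) − K·e^{−rT}·N(d₂) = 72.960555 − 56.283390 = 16.677165
φ(d₁) = (1/√(2π))·e^{−d₁²/2} = 0.384162
ν = S·φ(d₁)·√T = 56.353687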